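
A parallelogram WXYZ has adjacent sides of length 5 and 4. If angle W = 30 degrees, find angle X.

Opposite sides of a parallelogram are parallel, so consecutive angles form co-interior angles on a transversal.
Co-interior angles sum to 180°, giving angle X = 180 - 30 = 150 degrees.

150 degrees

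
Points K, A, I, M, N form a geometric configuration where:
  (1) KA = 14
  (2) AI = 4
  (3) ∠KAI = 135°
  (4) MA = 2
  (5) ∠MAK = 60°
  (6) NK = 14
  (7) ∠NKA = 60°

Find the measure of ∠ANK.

Step 1: By the law of cosines on triangle NKA: NA² = 14² + 14² − 2·14·14·cos(60°) = 196, so NA = 14.
Step 2: By the inverse law of cosines on triangle ANK: cos(∠ANK) = (14² + 14² − 14²) / (2·14·14) = 196/392 = 0.5, so ∠ANK = 60°.

Therefore, the measure of angle ∠ANK = 60°.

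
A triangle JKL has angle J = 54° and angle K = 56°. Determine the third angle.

By the triangle angle sum property, the three interior angles of any triangle add up to 180°.
We know angle J = 54° and angle K = 56°, so their sum is 110°.
Therefore angle L = 180° - 110° = 70°.

70 degrees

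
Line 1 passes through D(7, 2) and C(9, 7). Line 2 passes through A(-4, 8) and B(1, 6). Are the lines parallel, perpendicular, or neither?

Slope of line 1: m1 = (7 - 2)/(9 - 7) = 5/2 = 5/2
Slope of line 2: m2 = (6 - 8)/(1 - -4) = -2/5 = -2/5
m1 * m2 = (5/2) * (-2/5) = -1 = -1, so the lines are perpendicular.

Perpendicular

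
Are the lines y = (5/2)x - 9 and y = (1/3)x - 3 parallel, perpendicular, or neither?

Slope of line 1: m1 = 5/2
Slope of line 2: m2 = 1/3
m1 != m2 and m1*m2 = 5/6 != -1. Neither.

Neither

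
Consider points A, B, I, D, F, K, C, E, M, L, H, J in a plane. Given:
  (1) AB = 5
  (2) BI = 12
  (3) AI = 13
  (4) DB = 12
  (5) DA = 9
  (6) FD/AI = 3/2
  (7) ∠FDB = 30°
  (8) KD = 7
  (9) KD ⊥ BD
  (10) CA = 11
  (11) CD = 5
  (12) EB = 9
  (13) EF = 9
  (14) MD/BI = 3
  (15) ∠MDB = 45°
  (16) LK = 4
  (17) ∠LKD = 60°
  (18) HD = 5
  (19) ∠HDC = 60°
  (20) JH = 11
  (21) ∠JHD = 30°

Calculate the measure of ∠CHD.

Step 1: By the law of cosines on triangle HDC: HC² = 5² + 5² − 2·5·5·cos(60°) = 25, so HC = 5.
Step 2: By the inverse law of cosines on triangle CHD: cos(∠CHD) = (5² + 5² − 5²) / (2·5·5) = 25/50 = 0.5, so ∠CHD = 60°.

Therefore, the measure of angle ∠CHD = 60°.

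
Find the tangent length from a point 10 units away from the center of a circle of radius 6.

The tangent, radius, and line from the external point to the center form a right triangle.
The right angle is where the tangent meets the radius.
By the Pythagorean theorem: tangent² + 6² = 10²
tangent² = 100 - 36 = 64
tangent = 8

8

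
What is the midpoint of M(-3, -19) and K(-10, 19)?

The midpoint is the point halfway along the segment.
Move half the horizontal distance: -3 + (-10 - -3)/2 = -3 + -7/2 = -13/2
Move half the vertical distance: -19 + (19 - -19)/2 = -19 + 38/2 = 0
Midpoint = (-13/2, 0)

(-13/2, 0)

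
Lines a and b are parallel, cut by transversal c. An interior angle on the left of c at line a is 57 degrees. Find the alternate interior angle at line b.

Alternate interior angles lie on opposite sides of the transversal, between the parallel lines.
By the alternate interior angle theorem, they are equal: 57 degrees.

57 degrees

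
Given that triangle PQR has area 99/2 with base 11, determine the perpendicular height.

height = 2 * 99/2 / 11 = 9

9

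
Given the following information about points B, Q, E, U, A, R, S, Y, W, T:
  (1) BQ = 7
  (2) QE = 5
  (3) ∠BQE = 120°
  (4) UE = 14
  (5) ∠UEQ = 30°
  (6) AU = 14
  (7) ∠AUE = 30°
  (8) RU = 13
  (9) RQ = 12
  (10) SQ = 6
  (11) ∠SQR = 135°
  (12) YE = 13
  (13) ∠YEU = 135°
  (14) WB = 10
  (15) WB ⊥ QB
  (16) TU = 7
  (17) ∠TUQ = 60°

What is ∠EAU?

Step 1: By the law of cosines on triangle AUE: AE² = 14² + 14² − 2·14·14·cos(30°) = 52.52, so AE ≈ 7.25.
Step 2: By the inverse law of cosines on triangle EAU: cos(∠EAU) = (7.25² + 14² − 14²) / (2·7.25·14) = 52.52/202.91 = 0.2588, so ∠EAU = 75°.

Therefore, the measure of angle ∠EAU = 75°.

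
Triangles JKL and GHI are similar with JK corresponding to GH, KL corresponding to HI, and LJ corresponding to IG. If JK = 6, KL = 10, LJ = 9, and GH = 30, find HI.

k = 30/6 = 5. HI = 5 * 10 = 50.

50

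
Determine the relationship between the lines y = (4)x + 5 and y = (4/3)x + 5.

Slope of line 1: m1 = 4
Slope of line 2: m2 = 4/3
m1 != m2 (4 != 4/3), so not parallel.
m1 * m2 = (4) * (4/3) = 16/3 != -1, so not perpendicular.
The lines are neither parallel nor perpendicular.

Neither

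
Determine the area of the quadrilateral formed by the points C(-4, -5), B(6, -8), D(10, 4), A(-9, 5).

Shoelace: sum of cross terms = 317, Area = (1/2)|317| = 317/2

317/2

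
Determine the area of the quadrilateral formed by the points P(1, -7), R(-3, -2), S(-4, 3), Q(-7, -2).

The Shoelace formula works by pairing each vertex with the next (cycling back to the first).
For each pair, compute x_i*y_(i+1) - x_(i+1)*y_i:
  (1*-2 - -3*-7) = -23
  (-3*3 - -4*-2) = -17
  (-4*-2 - -7*3) = 29
  (-7*-7 - 1*-2) = 51
Taking half the absolute value of the total: Area = (1/2)(40) = 20.

20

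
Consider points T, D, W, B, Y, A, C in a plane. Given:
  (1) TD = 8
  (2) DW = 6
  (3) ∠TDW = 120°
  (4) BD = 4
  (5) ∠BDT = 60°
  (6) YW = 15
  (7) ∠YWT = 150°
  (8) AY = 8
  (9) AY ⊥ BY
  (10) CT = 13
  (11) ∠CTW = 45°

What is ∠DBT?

Step 1: By the law of cosines on triangle BDT: BT² = 4² + 8² − 2·4·8·cos(60°) = 48, so BT = 4·√3.
Step 2: By the inverse law of cosines on triangle DBT: cos(∠DBT) = (4² + (4·√3)² − 8²) / (2·4·4·√3) = 0/55.43 = 0, so ∠DBT = 90°.

Therefore, the measure of angle ∠DBT = 90°.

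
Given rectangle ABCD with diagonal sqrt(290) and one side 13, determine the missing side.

b = sqrt(d^2 - a^2) = sqrt(290 - 169) = sqrt(121) = 11

11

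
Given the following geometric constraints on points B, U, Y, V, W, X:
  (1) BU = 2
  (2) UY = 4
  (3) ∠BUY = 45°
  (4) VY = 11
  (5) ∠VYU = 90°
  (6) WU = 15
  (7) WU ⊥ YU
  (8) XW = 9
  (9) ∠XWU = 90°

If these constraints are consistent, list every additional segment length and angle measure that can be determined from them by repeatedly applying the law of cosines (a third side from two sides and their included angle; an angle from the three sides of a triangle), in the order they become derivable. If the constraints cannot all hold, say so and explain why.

The constraints are consistent. Derivable facts, in order:
After 1 step:
- BY ≈ 2.95
- UV = √137
- UX = 3·√34
- YW ≈ 15.52
After 2 steps:
- ∠BYU = 28.68°
- ∠UBY = 106.32°
- ∠UVY = 19.98°
- ∠UWY = 14.93°
- ∠UXW = 59.04°
- ∠UYW = 75.07°
- ∠VUY = 70.02°
- ∠WUX = 30.96°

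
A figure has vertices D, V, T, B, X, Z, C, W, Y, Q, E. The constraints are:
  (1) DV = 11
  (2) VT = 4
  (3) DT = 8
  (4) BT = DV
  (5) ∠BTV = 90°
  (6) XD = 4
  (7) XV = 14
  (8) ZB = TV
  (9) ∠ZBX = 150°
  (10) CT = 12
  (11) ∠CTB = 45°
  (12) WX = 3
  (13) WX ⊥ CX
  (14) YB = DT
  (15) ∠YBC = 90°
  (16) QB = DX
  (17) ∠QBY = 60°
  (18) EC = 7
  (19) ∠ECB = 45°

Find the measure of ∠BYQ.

From the given relations: YB = DT = 8; QB = DX = 4.
Step 1: By the law of cosines on triangle YBQ: YQ² = 8² + 4² − 2·8·4·cos(60°) = 48, so YQ = 4·√3.
Step 2: By the inverse law of cosines on triangle BYQ: cos(∠BYQ) = (8² + (4·√3)² − 4²) / (2·8·4·√3) = 96/110.85 = 0.866, so ∠BYQ = 30°.

Therefore, the measure of angle ∠BYQ = 30°.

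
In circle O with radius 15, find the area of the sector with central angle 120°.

Sector area = π(15²)(1/3) = 75*pi

75*pi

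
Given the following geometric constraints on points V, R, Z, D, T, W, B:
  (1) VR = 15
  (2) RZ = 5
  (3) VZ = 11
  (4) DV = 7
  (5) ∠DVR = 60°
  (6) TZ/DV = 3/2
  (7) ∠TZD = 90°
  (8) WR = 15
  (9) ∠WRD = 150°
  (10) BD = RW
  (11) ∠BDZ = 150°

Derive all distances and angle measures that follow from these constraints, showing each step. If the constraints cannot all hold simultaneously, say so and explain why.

The constraints are consistent.

From the given relations:
  TZ = 3/2·DV = 3/2·7 ≈ 10.5
  BD = RW = 15

Step 1: From RV = 15, VD = 7, and ∠RVD = 60°, by the law of cosines:
  RD² = RV² + VD² - 2·RV·VD·cos(60°) = 225 + 49 - 105 = 169
  RD = 13

Step 2: From VR = 15, VZ = 11, RZ = 5, by the inverse law of cosines:
  cos(∠RVZ) = (VR² + VZ² - RZ²) / (2·VR·VZ)
  ∠RVZ = 13.41°

Step 3: From RV = 15, RZ = 5, VZ = 11, by the inverse law of cosines:
  cos(∠VRZ) = (RV² + RZ² - VZ²) / (2·RV·RZ)
  ∠VRZ = 30.68°

Step 4: From ZR = 5, ZV = 11, RV = 15, by the inverse law of cosines:
  cos(∠RZV) = (ZR² + ZV² - RV²) / (2·ZR·ZV)
  ∠RZV = 135.9°

Step 5: From DR = 13, RW = 15, and ∠DRW = 150°, by the law of cosines:
  DW² = DR² + RW² - 2·DR·RW·cos(150°) = 169 + 225 + 337.7 = 731.7
  DW ≈ 27.05

Step 6: From RD = 13, RV = 15, DV = 7, by the inverse law of cosines:
  cos(∠DRV) = (RD² + RV² - DV²) / (2·RD·RV)
  ∠DRV = 27.8°

Step 7: From DR = 13, DV = 7, RV = 15, by the inverse law of cosines:
  cos(∠RDV) = (DR² + DV² - RV²) / (2·DR·DV)
  ∠RDV = 92.2°

Step 8: From DR = 13, DW = 27.05, RW = 15, by the inverse law of cosines:
  cos(∠RDW) = (DR² + DW² - RW²) / (2·DR·DW)
  ∠RDW = 16.1°

Step 9: From WD = 27.05, WR = 15, DR = 13, by the inverse law of cosines:
  cos(∠DWR) = (WD² + WR² - DR²) / (2·WD·WR)
  ∠DWR = 13.9°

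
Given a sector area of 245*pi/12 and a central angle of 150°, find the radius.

r² = 360 × 245*pi/12 / (π × 150) = 49, so r = 7.

7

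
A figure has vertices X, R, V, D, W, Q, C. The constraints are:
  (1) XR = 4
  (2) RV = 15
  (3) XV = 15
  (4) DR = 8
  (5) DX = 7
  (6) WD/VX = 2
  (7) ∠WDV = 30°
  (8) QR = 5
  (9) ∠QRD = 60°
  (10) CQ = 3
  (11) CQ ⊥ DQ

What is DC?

Step 1: By the law of cosines on triangle DRQ: DQ² = 8² + 5² − 2·8·5·cos(60°) = 49, so DQ = 7.
Step 2: By the law of cosines on triangle DQC: DC² = 7² + 3² − 2·7·3·cos(90°) = 58, so DC = √58.

Therefore, the length of DC = √58.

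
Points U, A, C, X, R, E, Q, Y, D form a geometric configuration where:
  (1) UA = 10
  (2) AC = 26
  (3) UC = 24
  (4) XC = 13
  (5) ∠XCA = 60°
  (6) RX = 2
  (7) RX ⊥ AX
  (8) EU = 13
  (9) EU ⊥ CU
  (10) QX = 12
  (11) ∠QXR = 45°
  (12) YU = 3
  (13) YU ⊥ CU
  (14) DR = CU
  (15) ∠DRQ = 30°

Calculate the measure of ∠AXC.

Step 1: By the law of cosines on triangle XCA: XA² = 13² + 26² − 2·13·26·cos(60°) = 507, so XA = 13·√3.
Step 2: By the inverse law of cosines on triangle AXC: cos(∠AXC) = ((13·√3)² + 13² − 26²) / (2·13·√3·13) = 0/585.43 = 0, so ∠AXC = 90°.

Therefore, the measure of angle ∠AXC = 90°.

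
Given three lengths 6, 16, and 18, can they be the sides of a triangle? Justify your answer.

Check all three triangle inequalities:
6 + 16 = 22 > 18 ✓
6 + 18 = 24 > 16 ✓
16 + 18 = 34 > 6 ✓
All conditions hold, so these sides form a valid triangle.

Yes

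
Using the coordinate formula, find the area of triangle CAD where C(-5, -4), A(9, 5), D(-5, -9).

Using the Shoelace formula for a triangle:
Area = (1/2)|x0(y1 - y2) + x1(y2 - y0) + x2(y0 - y1)|
Area = (1/2)|-5(5 - -9) + 9(-9 - -4) + -5(-4 - 5)|
Area = (1/2)|-70 + -45 + 45|
Area = (1/2)|-70|
Area = (1/2)(70)
Area = 35

35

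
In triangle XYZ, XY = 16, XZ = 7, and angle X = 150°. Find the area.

When two sides and the included angle are known, the area formula is (1/2)ab sin(C).
The height from one side to the opposite vertex is 7 sin(150°) = 7/2.
Area = (1/2) * 16 * 7/2 = 28.

28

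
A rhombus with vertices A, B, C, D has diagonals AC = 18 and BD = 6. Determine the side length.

Half-diagonals are 9 and 3. side = sqrt(9^2 + 3^2) = sqrt(90) = 3*sqrt(10)

3*sqrt(10)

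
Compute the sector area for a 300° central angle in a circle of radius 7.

The full circle has area πr² = π(7)² = 49*pi.
The sector covers 300° out of 360°, a fraction of 5/6.
Sector area = 49*pi × 5/6 = 245*pi/6.

245*pi/6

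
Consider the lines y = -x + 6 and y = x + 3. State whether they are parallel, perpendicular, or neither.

Slope of line 1: m1 = -1
Slope of line 2: m2 = 1
Two lines are perpendicular when the product of their slopes is -1 (negative reciprocals).
m1 * m2 = (-1) * (1) = -1, confirming perpendicularity.

Perpendicular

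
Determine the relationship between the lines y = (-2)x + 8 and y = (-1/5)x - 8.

Slope of line 1: m1 = -2
Slope of line 2: m2 = -1/5
For parallel lines we need equal slopes: -2 != -1/5.
For perpendicular lines we need m1*m2 = -1: (-2)(-1/5) = 2/5 != -1.
Since neither condition holds, the lines are neither parallel nor perpendicular.

Neither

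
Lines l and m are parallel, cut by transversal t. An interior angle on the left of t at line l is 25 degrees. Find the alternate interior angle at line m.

Alternate interior angles formed by parallel lines and a transversal are equal.
The given angle is 25 degrees.
The alternate interior angle = 25 degrees.

25 degrees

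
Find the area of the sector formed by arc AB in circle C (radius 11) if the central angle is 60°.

Sector area = πr² × θ/360
= π × 11² × 1/6
= π × 121 × 1/6
= 121*pi/6

121*pi/6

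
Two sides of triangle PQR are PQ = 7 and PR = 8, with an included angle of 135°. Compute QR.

Law of cosines: QR^2 = 7^2 + 8^2 - 2(7)(8)cos(135°) = 56*sqrt(2) + 113, so QR = sqrt(56*sqrt(2) + 113).

sqrt(56*sqrt(2) + 113)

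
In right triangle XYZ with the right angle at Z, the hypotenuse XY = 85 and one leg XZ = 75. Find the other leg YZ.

YZ = sqrt(85^2 - 75^2) = sqrt(1600) = 40

40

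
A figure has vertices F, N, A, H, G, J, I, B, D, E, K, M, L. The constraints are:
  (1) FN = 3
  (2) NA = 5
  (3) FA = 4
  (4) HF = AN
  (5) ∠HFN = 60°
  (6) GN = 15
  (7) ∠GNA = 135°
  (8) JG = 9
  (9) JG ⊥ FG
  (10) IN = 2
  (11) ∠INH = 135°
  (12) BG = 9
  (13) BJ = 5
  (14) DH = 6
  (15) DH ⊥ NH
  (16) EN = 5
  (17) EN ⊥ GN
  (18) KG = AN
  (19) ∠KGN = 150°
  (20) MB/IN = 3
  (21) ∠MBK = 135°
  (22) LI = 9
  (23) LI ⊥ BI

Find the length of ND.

From the given relations: HF = AN = 5.
Step 1: By the law of cosines on triangle NFH: NH² = 3² + 5² − 2·3·5·cos(60°) = 19, so NH = √19.
Step 2: By the law of cosines on triangle NHD: ND² = √19² + 6² − 2·√19·6·cos(90°) = 55, so ND = √55.

Therefore, the length of ND = √55.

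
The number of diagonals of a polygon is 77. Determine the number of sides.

Using d = n(n - 3)/2, we solve 77 = n(n - 3)/2.
So n(n - 3) = 154.
Testing n = 14: 14 * 11 = 154 = 154. Correct.
The polygon has 14 sides.

14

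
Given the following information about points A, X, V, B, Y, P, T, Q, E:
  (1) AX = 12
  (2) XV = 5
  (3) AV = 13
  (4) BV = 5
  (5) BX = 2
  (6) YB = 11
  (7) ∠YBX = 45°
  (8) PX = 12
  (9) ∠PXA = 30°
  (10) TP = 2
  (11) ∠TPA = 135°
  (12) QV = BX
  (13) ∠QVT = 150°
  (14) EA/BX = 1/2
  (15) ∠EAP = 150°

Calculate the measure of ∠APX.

Step 1: By the law of cosines on triangle PXA: PA² = 12² + 12² − 2·12·12·cos(30°) = 38.58, so PA ≈ 6.21.
Step 2: By the inverse law of cosines on triangle APX: cos(∠APX) = (6.21² + 12² − 12²) / (2·6.21·12) = 38.58/149.08 = 0.2588, so ∠APX = 75°.

Therefore, the measure of angle ∠APX = 75°.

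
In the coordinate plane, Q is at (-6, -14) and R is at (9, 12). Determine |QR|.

The horizontal distance is |9 - -6| = 15 and the vertical distance is |12 - -14| = 26.
By the Pythagorean theorem, d = sqrt(15^2 + 26^2) = sqrt(901).

sqrt(901)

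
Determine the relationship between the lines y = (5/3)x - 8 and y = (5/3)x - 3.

Slope of line 1: m1 = 5/3
Slope of line 2: m2 = 5/3
m1 = m2, so the lines are parallel.

Parallel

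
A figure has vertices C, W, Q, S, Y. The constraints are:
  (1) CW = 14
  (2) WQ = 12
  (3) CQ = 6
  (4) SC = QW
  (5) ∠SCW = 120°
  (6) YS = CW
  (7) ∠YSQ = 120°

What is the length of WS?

From the given relations: SC = QW = 12.
Step 1: By the law of cosines on triangle WCS: WS² = 14² + 12² − 2·14·12·cos(120°) = 508, so WS = 2·√127.

Therefore, the length of WS = 2·√127.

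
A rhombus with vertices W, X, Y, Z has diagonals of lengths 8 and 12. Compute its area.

Area of a rhombus = (d1 * d2) / 2
Area = (8 * 12) / 2
Area = 96 / 2
Area = 48

48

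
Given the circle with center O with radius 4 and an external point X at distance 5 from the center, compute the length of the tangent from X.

Let T be the point of tangency. Then OT ⊥ XT (radius ⊥ tangent).
In right triangle OTX: OX² = OT² + XT²
5² = 4² + XT²
XT² = 9, XT = 3

3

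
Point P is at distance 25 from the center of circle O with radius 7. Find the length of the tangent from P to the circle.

Let T be the point of tangency. Then OT ⊥ PT (radius ⊥ tangent).
In right triangle OTP: OP² = OT² + PT²
25² = 7² + PT²
PT² = 576, PT = 24

24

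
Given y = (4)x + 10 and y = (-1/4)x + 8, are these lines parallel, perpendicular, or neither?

Slope of line 1: m1 = 4
Slope of line 2: m2 = -1/4
m1 * m2 = -1, so perpendicular.

Perpendicular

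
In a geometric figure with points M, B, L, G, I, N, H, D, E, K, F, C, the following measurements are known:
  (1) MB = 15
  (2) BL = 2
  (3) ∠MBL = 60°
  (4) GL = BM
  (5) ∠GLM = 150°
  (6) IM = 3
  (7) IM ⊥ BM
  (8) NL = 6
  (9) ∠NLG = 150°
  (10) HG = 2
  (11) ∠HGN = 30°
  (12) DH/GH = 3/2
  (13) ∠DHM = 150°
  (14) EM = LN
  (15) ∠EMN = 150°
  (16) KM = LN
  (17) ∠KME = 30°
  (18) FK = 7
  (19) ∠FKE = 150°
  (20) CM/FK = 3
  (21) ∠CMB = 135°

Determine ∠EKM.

From the given relations: KM = LN = 6; EM = LN = 6.
Step 1: By the law of cosines on triangle KME: KE² = 6² + 6² − 2·6·6·cos(30°) = 9.65, so KE ≈ 3.11.
Step 2: By the inverse law of cosines on triangle EKM: cos(∠EKM) = (3.11² + 6² − 6²) / (2·3.11·6) = 9.65/37.27 = 0.2588, so ∠EKM = 75°.

Therefore, the measure of angle ∠EKM = 75°.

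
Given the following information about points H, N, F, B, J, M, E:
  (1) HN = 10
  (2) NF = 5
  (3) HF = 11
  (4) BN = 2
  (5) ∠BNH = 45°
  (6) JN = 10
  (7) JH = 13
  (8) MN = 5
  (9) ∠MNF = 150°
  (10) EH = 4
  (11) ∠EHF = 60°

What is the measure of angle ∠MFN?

Step 1: By the law of cosines on triangle FNM: FM² = 5² + 5² − 2·5·5·cos(150°) = 93.3, so FM ≈ 9.66.
Step 2: By the inverse law of cosines on triangle MFN: cos(∠MFN) = (9.66² + 5² − 5²) / (2·9.66·5) = 93.3/96.59 = 0.9659, so ∠MFN = 15°.

Therefore, the measure of angle ∠MFN = 15°.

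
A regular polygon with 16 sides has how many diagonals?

The number of diagonals in an n-gon is n(n - 3)/2.
For n = 16: 16(16 - 3)/2 = 16 × 13 / 2 = 104.

104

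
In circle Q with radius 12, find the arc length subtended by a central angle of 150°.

The full circumference is 2πr = 2π(12) = 24*pi.
The arc spans 150° out of 360°, which is a fraction of 5/12.
Arc length = 24*pi × 5/12 = 10*pi.

10*pi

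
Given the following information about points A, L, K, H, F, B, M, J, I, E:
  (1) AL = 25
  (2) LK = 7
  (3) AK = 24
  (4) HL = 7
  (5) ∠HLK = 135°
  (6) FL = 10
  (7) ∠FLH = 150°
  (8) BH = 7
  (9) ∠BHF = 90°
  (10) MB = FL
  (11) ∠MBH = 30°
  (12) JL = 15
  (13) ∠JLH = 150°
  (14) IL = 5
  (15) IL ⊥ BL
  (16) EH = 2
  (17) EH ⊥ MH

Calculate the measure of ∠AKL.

Step 1: By the inverse law of cosines on triangle AKL: cos(∠AKL) = (24² + 7² − 25²) / (2·24·7) = 0/336 = 0, so ∠AKL = 90°.

Therefore, the measure of angle ∠AKL = 90°.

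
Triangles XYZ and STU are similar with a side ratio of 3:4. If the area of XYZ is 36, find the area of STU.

The ratio of areas of similar triangles = (side ratio)^2.
Side ratio = 3:4, so area ratio = 9:16.
Area of STU / Area of XYZ = 16/9
Area of STU = 36 * 16/9 = 64

64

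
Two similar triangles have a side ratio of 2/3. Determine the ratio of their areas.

Area ratio = (side ratio)^2 = (2/3)^2 = 4:9.

4:9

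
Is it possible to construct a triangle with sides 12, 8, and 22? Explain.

The longest side is 22. The other two sides sum to 8 + 12 = 20.
Since 20 ≤ 22, the two shorter sides cannot reach around to close the triangle.

No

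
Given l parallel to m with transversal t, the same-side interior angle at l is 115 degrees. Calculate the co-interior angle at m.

Co-interior (same-side interior) angles are between the parallel lines on the same side of the transversal.
Unlike corresponding or alternate interior angles, they are supplementary rather than equal.
So the angle = 180 - 115 = 65 degrees.

65 degrees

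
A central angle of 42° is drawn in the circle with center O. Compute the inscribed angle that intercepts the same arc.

Inscribed angle = 42° / 2 = 21° (inscribed angle theorem).

21°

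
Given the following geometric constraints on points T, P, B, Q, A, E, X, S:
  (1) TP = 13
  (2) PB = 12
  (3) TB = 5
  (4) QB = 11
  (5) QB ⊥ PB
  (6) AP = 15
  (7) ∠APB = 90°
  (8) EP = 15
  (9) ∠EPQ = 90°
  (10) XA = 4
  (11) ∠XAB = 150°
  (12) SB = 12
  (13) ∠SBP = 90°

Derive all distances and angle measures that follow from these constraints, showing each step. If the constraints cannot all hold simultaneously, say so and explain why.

The constraints are consistent.

Step 1: From PB = 12, BQ = 11, and ∠PBQ = 90°, by the law of cosines:
  PQ² = PB² + BQ² - 2·PB·BQ·cos(90°) = 144 + 121 - 0 = 265
  PQ ≈ 16.28

Step 2: From PB = 12, BS = 12, and ∠PBS = 90°, by the law of cosines:
  PS² = PB² + BS² - 2·PB·BS·cos(90°) = 144 + 144 - 0 = 288
  PS = 12·√2

Step 3: From BP = 12, PA = 15, and ∠BPA = 90°, by the law of cosines:
  BA² = BP² + PA² - 2·BP·PA·cos(90°) = 144 + 225 - 0 = 369
  BA = 3·√41

Step 4: From TB = 5, TP = 13, BP = 12, by the inverse law of cosines:
  cos(∠BTP) = (TB² + TP² - BP²) / (2·TB·TP)
  ∠BTP = 67.38°

Step 5: From PB = 12, PT = 13, BT = 5, by the inverse law of cosines:
  cos(∠BPT) = (PB² + PT² - BT²) / (2·PB·PT)
  ∠BPT = 22.62°

Step 6: From BP = 12, BT = 5, PT = 13, by the inverse law of cosines:
  cos(∠PBT) = (BP² + BT² - PT²) / (2·BP·BT)
  ∠PBT = 90°

Step 7: From BA = 3·√41, AX = 4, and ∠BAX = 150°, by the law of cosines:
  BX² = BA² + AX² - 2·BA·AX·cos(150°) = 369 + 16 + 133.1 = 518.1
  BX ≈ 22.76

Step 8: From QP = 16.28, PE = 15, and ∠QPE = 90°, by the law of cosines:
  QE² = QP² + PE² - 2·QP·PE·cos(90°) = 265 + 225 - 0 = 490
  QE = 7·√10

Step 9: From PB = 12, PQ = 16.28, BQ = 11, by the inverse law of cosines:
  cos(∠BPQ) = (PB² + PQ² - BQ²) / (2·PB·PQ)
  ∠BPQ = 42.51°

Step 10: From PB = 12, PS = 12·√2, BS = 12, by the inverse law of cosines:
  cos(∠BPS) = (PB² + PS² - BS²) / (2·PB·PS)
  ∠BPS = 45°

Step 11: From BA = 3·√41, BP = 12, AP = 15, by the inverse law of cosines:
  cos(∠ABP) = (BA² + BP² - AP²) / (2·BA·BP)
  ∠ABP = 51.34°

Step 12: From QB = 11, QP = 16.28, BP = 12, by the inverse law of cosines:
  cos(∠BQP) = (QB² + QP² - BP²) / (2·QB·QP)
  ∠BQP = 47.49°

Step 13: From AB = 3·√41, AP = 15, BP = 12, by the inverse law of cosines:
  cos(∠BAP) = (AB² + AP² - BP²) / (2·AB·AP)
  ∠BAP = 38.66°

Step 14: From SB = 12, SP = 12·√2, BP = 12, by the inverse law of cosines:
  cos(∠BSP) = (SB² + SP² - BP²) / (2·SB·SP)
  ∠BSP = 45°

Step 15: From BA = 3·√41, BX = 22.76, AX = 4, by the inverse law of cosines:
  cos(∠ABX) = (BA² + BX² - AX²) / (2·BA·BX)
  ∠ABX = 5.04°

Step 16: From QE = 7·√10, QP = 16.28, EP = 15, by the inverse law of cosines:
  cos(∠EQP) = (QE² + QP² - EP²) / (2·QE·QP)
  ∠EQP = 42.66°

Step 17: From EP = 15, EQ = 7·√10, PQ = 16.28, by the inverse law of cosines:
  cos(∠PEQ) = (EP² + EQ² - PQ²) / (2·EP·EQ)
  ∠PEQ = 47.34°

Step 18: From XA = 4, XB = 22.76, AB = 3·√41, by the inverse law of cosines:
  cos(∠AXB) = (XA² + XB² - AB²) / (2·XA·XB)
  ∠AXB = 24.96°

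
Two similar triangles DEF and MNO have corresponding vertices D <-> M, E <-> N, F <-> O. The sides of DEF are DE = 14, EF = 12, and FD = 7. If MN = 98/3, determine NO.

Since the triangles are similar, the ratio of corresponding sides is constant.
Scale factor k = MN / DE = 98/3 / 14 = 7/3
NO = k * EF = 7/3 * 12 = 28

28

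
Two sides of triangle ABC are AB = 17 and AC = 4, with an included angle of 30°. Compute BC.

By the law of cosines: BC^2 = AB^2 + AC^2 - 2*AB*AC*cos(A)
BC^2 = 17^2 + 4^2 - 2*17*4*cos(30°)
BC^2 = 289 + 16 - 136*(sqrt(3)/2)
BC^2 = 305 - 68*sqrt(3)
BC = sqrt(305 - 68*sqrt(3))

sqrt(305 - 68*sqrt(3))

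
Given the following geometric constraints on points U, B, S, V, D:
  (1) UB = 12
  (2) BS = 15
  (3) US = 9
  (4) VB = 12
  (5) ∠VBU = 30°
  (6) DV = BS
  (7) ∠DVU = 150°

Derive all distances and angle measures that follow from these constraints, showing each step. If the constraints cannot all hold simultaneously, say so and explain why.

The constraints are consistent.

From the given relations:
  DV = BS = 15

Step 1: From UB = 12, BV = 12, and ∠UBV = 30°, by the law of cosines:
  UV² = UB² + BV² - 2·UB·BV·cos(30°) = 144 + 144 - 249.4 = 38.58
  UV ≈ 6.21

Step 2: From UB = 12, US = 9, BS = 15, by the inverse law of cosines:
  cos(∠BUS) = (UB² + US² - BS²) / (2·UB·US)
  ∠BUS = 90°

Step 3: From BS = 15, BU = 12, SU = 9, by the inverse law of cosines:
  cos(∠SBU) = (BS² + BU² - SU²) / (2·BS·BU)
  ∠SBU = 36.87°

Step 4: From SB = 15, SU = 9, BU = 12, by the inverse law of cosines:
  cos(∠BSU) = (SB² + SU² - BU²) / (2·SB·SU)
  ∠BSU = 53.13°

Step 5: From UV = 6.21, VD = 15, and ∠UVD = 150°, by the law of cosines:
  UD² = UV² + VD² - 2·UV·VD·cos(150°) = 38.58 + 225 + 161.4 = 425
  UD ≈ 20.61

Step 6: From UB = 12, UV = 6.21, BV = 12, by the inverse law of cosines:
  cos(∠BUV) = (UB² + UV² - BV²) / (2·UB·UV)
  ∠BUV = 75°

Step 7: From VB = 12, VU = 6.21, BU = 12, by the inverse law of cosines:
  cos(∠BVU) = (VB² + VU² - BU²) / (2·VB·VU)
  ∠BVU = 75°

Step 8: From UD = 20.61, UV = 6.21, DV = 15, by the inverse law of cosines:
  cos(∠DUV) = (UD² + UV² - DV²) / (2·UD·UV)
  ∠DUV = 21.33°

Step 9: From DU = 20.61, DV = 15, UV = 6.21, by the inverse law of cosines:
  cos(∠UDV) = (DU² + DV² - UV²) / (2·DU·DV)
  ∠UDV = 8.67°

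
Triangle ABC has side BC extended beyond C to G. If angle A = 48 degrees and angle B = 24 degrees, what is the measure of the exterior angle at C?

The interior angle at C is 180 - 48 - 24 = 108 degrees.
The exterior angle and interior angle at C are supplementary:
Exterior angle = 180 - 108 = 72 degrees.

72 degrees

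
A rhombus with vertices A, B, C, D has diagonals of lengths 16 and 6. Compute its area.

Area = (16 * 6) / 2 = 96 / 2 = 48

48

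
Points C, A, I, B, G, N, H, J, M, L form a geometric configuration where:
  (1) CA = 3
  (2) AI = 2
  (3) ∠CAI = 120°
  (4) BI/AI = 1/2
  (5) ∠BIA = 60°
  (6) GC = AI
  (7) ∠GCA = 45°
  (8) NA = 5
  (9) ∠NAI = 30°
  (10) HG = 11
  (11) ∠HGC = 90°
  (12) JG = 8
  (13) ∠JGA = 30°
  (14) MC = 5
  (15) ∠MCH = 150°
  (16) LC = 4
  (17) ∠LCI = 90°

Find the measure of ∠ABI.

From the given relations: BI = 1/2·AI = 1/2·2 = 1.
Step 1: By the law of cosines on triangle BIA: BA² = 1² + 2² − 2·1·2·cos(60°) = 3, so BA = √3.
Step 2: By the inverse law of cosines on triangle ABI: cos(∠ABI) = (√3² + 1² − 2²) / (2·√3·1) = 0/3.46 = 0, so ∠ABI = 90°.

Therefore, the measure of angle ∠ABI = 90°.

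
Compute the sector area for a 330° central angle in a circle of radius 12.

Sector area = π(12²)(11/12) = 132*pi

132*pi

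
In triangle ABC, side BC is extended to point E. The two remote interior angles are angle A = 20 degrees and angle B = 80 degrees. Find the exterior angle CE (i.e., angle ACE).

The interior angle at C is 180 - 20 - 80 = 80 degrees.
The exterior angle and interior angle at C are supplementary:
Exterior angle = 180 - 80 = 100 degrees.

100 degrees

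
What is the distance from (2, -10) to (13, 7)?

d = sqrt((11)^2 + (17)^2) = sqrt(410)

sqrt(410)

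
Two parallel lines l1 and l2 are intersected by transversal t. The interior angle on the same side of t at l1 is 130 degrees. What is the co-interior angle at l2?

Co-interior (same-side interior) angles are between the parallel lines on the same side of the transversal.
Unlike corresponding or alternate interior angles, they are supplementary rather than equal.
So the angle = 180 - 130 = 50 degrees.

50 degrees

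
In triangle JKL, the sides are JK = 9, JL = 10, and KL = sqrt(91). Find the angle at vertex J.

By the inverse law of cosines: cos(J) = (JK² + JL² - KL²) / (2 × JK × JL)
cos(J) = (9² + 10² - (sqrt(91))²) / (2 × 9 × 10)
cos(J) = (81 + 100 - (91)) / 180
cos(J) = 1/2
J = arccos(1/2) = 60°

60°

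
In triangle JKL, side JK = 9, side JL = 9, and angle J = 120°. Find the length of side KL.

When two sides and the included angle are known, the law of cosines gives the third side.
c^2 = a^2 + b^2 - 2ab cos(C) generalizes the Pythagorean theorem to non-right triangles.
Here: KL^2 = 81 + 81 - 162*(-1/2) = 243
KL = 9*sqrt(3)

9*sqrt(3)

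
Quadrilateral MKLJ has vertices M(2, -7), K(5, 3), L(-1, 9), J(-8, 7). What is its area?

Shoelace: sum of cross terms = 196, Area = (1/2)|196| = 98

98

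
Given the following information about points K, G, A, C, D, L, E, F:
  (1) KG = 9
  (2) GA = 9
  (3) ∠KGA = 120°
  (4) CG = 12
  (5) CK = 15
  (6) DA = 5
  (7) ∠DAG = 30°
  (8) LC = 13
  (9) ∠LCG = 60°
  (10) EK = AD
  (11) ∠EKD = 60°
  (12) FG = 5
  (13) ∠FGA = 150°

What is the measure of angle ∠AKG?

Step 1: By the law of cosines on triangle KGA: KA² = 9² + 9² − 2·9·9·cos(120°) = 243, so KA = 9·√3.
Step 2: By the inverse law of cosines on triangle AKG: cos(∠AKG) = ((9·√3)² + 9² − 9²) / (2·9·√3·9) = 243/280.59 = 0.866, so ∠AKG = 30°.

Therefore, the measure of angle ∠AKG = 30°.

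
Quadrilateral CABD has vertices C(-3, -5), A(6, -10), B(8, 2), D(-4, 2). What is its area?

Shoelace: sum of cross terms = 202, Area = (1/2)|202| = 101

101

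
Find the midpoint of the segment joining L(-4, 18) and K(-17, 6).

M = ((x₁ + x₂)/2, (y₁ + y₂)/2)
= ((-4 + -17)/2, (18 + 6)/2)
= (-21/2, 24/2) = (-21/2, 12)

(-21/2, 12)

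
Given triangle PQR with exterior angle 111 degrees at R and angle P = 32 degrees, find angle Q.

By the exterior angle theorem: exterior angle = sum of remote interior angles.
111 = 32 + angle Q
angle Q = 111 - 32 = 79 degrees

79 degrees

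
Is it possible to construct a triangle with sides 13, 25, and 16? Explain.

For three segments to close into a triangle, no single side can be as long as the other two combined.
The longest side is 25, and 13 + 16 = 29 > 25.
A triangle can be formed.

Yes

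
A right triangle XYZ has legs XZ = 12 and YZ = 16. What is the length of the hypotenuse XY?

By the Pythagorean theorem: XY^2 = XZ^2 + YZ^2
XY^2 = 12^2 + 16^2 = 144 + 256 = 400
XY = sqrt(400) = 20

20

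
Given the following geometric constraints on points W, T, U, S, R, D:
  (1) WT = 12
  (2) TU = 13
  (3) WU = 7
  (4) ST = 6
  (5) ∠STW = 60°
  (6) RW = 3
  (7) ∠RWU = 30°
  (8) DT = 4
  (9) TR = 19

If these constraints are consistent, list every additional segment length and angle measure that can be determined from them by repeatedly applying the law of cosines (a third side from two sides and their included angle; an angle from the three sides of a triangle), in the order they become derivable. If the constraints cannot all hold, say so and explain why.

These constraints are not satisfiable: by the triangle inequality in triangle WTR, (1) WT = 12 and (6) RW = 3 force TR ≤ 12 + 3 = 15, but (9) says TR = 19. No planar figure meets all of them, so nothing further can be derived.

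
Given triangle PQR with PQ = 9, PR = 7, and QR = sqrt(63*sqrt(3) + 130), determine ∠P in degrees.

By the inverse law of cosines: cos(P) = (PQ² + PR² - QR²) / (2 × PQ × PR)
cos(P) = (9² + 7² - (sqrt(63*sqrt(3) + 130))²) / (2 × 9 × 7)
cos(P) = (81 + 49 - (63*sqrt(3) + 130)) / 126
cos(P) = -sqrt(3)/2
P = arccos(-sqrt(3)/2) = 150°

150°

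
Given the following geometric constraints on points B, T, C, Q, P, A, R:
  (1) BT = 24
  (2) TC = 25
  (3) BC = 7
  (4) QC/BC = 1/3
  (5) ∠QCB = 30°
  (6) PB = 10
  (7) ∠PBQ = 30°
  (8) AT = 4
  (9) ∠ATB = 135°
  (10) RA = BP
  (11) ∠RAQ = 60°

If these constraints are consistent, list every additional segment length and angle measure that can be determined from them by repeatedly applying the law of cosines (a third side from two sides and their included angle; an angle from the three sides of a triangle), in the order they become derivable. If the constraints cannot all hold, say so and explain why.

The constraints are consistent. Derivable facts, in order:
After 1 step:
- BA ≈ 26.98
- BQ ≈ 5.11
- ∠BCT = 73.74°
- ∠BTC = 16.26°
- ∠CBT = 90°
After 2 steps:
- QP ≈ 6.13
- ∠ABT = 6.02°
- ∠BAT = 38.98°
- ∠BQC = 136.81°
- ∠CBQ = 13.19°
After 3 steps:
- ∠BPQ = 24.65°
- ∠BQP = 125.35°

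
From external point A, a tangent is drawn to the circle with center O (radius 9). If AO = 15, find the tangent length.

tangent = √(d² - r²) = √(15² - 9²) = √(225 - 81) = √144 = 12

12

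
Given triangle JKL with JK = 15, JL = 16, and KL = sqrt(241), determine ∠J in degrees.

When all three sides of a triangle are known, the law of cosines can be rearranged to find any angle.
cos(C) = (a² + b² - c²) / (2ab) gives cos(J) = 1/2.
Taking the inverse cosine: J = 60°.

60°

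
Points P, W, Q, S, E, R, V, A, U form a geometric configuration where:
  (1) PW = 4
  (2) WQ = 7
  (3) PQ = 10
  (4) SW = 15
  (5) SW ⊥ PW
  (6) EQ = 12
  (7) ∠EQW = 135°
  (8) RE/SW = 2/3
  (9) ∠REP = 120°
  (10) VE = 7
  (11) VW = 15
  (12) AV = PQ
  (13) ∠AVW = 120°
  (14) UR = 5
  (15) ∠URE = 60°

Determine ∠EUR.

From the given relations: RE = 2/3·SW = 2/3·15 = 10.
Step 1: By the law of cosines on triangle URE: UE² = 5² + 10² − 2·5·10·cos(60°) = 75, so UE = 5·√3.
Step 2: By the inverse law of cosines on triangle EUR: cos(∠EUR) = ((5·√3)² + 5² − 10²) / (2·5·√3·5) = 0/86.6 = 0, so ∠EUR = 90°.

Therefore, the measure of angle ∠EUR = 90°.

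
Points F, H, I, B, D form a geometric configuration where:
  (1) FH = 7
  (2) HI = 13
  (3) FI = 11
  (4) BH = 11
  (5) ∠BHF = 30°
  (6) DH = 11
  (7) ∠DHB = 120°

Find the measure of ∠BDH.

Step 1: By the law of cosines on triangle DHB: DB² = 11² + 11² − 2·11·11·cos(120°) = 363, so DB = 11·√3.
Step 2: By the inverse law of cosines on triangle BDH: cos(∠BDH) = ((11·√3)² + 11² − 11²) / (2·11·√3·11) = 363/419.16 = 0.866, so ∠BDH = 30°.

Therefore, the measure of angle ∠BDH = 30°.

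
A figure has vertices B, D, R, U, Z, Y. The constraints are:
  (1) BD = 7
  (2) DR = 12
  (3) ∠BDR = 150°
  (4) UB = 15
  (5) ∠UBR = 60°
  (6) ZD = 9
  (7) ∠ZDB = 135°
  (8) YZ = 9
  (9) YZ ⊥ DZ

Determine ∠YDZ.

Step 1: By the law of cosines on triangle DZY: DY² = 9² + 9² − 2·9·9·cos(90°) = 162, so DY = 9·√2.
Step 2: By the inverse law of cosines on triangle YDZ: cos(∠YDZ) = ((9·√2)² + 9² − 9²) / (2·9·√2·9) = 162/229.1 = 0.7071, so ∠YDZ = 45°.

Therefore, the measure of angle ∠YDZ = 45°.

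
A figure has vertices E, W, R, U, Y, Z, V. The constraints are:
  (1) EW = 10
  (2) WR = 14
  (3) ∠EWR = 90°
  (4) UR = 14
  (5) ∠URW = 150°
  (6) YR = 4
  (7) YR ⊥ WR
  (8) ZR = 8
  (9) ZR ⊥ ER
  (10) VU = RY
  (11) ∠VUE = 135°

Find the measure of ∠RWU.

Step 1: By the law of cosines on triangle WRU: WU² = 14² + 14² − 2·14·14·cos(150°) = 731.48, so WU ≈ 27.05.
Step 2: By the inverse law of cosines on triangle RWU: cos(∠RWU) = (14² + 27.05² − 14²) / (2·14·27.05) = 731.48/757.29 = 0.9659, so ∠RWU = 15°.

Therefore, the measure of angle ∠RWU = 15°.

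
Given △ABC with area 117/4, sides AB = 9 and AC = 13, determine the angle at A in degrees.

sin(C) = 2 * 117/4 / (9 * 13) = 1/2, so C = arcsin(1/2) = 30°.
Since sin(180° - C) = sin(C), the obtuse angle 150° gives the same area, so C = 30° or C = 150°.

30° or 150°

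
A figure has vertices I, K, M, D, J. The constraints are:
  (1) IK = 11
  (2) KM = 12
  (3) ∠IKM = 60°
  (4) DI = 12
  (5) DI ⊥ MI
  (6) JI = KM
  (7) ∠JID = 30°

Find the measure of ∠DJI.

From the given relations: JI = KM = 12.
Step 1: By the law of cosines on triangle JID: JD² = 12² + 12² − 2·12·12·cos(30°) = 38.58, so JD ≈ 6.21.
Step 2: By the inverse law of cosines on triangle DJI: cos(∠DJI) = (6.21² + 12² − 12²) / (2·6.21·12) = 38.58/149.08 = 0.2588, so ∠DJI = 75°.

Therefore, the measure of angle ∠DJI = 75°.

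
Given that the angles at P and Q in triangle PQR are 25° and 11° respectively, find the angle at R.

By the triangle angle sum property, the three interior angles of any triangle add up to 180°.
We know angle P = 25° and angle Q = 11°, so their sum is 36°.
Therefore angle R = 180° - 36° = 144°.

144 degrees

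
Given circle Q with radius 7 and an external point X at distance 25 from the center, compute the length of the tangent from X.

tangent = √(d² - r²) = √(25² - 7²) = √(625 - 49) = √576 = 24

24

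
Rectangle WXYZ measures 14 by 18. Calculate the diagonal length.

Using the Pythagorean theorem:
d² = 14² + 18² = 196 + 324 = 520
d = sqrt(520) = 2*sqrt(130)

2*sqrt(130)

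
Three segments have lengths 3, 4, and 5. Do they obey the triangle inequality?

For three segments to close into a triangle, no single side can be as long as the other two combined.
The longest side is 5, and 3 + 4 = 7 > 5.
A triangle can be formed.

Yes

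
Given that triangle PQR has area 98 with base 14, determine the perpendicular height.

height = 2 * 98 / 14 = 14

14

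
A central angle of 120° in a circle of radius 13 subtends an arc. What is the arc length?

Arc length = 2π(13)(1/3) = 26*pi/3

26*pi/3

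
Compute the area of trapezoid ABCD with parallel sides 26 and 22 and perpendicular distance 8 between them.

A trapezoid's area equals the midsegment times the height.
The midsegment is (26 + 22) / 2 = 24.
Area = 24 * 8 = 192.

192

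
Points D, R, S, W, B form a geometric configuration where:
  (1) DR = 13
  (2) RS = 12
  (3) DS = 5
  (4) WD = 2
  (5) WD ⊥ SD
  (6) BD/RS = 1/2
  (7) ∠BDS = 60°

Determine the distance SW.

Step 1: By the law of cosines on triangle SDW: SW² = 5² + 2² − 2·5·2·cos(90°) = 29, so SW = √29.

Therefore, the length of SW = √29.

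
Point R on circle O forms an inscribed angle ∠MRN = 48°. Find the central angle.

The inscribed angle theorem states that a central angle is always twice any inscribed angle that subtends the same arc.
Since the inscribed angle is 48°, the central angle = 2 × 48° = 96°.

96°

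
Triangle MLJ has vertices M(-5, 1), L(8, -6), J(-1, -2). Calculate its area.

Shoelace: Area = (1/2)|-5(-6--2) + 8(-2-1) + -1(1--6)| = (1/2)(11) = 11/2

11/2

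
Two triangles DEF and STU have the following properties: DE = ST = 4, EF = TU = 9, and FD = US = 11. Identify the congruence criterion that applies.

The given information matches SSS: All three pairs of corresponding sides are equal (Side-Side-Side).

SSS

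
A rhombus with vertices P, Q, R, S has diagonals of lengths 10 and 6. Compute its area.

Area of a rhombus = (d1 * d2) / 2
Area = (10 * 6) / 2
Area = 60 / 2
Area = 30

30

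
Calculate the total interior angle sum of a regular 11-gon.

The sum of interior angles of an n-sided polygon is (n - 2) * 180.
For n = 11: (11 - 2) * 180 = 9 * 180 = 1620 degrees.

1620 degrees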